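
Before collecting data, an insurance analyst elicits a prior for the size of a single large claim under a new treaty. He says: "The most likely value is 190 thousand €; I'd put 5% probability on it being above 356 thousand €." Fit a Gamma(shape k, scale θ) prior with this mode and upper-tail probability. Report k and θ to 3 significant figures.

Gamma(k,θ) with k>1 has mode (k−1)θ, so θ = 190/(k−1).
Need P(X < 356) = 0.95 with θ tied to k this way. Start at k = 2, θ = 190: P(X<356) ≈ 0.559.
Too low — raise k to concentrate. Iterating converges to k ≈ 8.06.
Then θ = 190/(8.06−1) ≈ 26.9.

k ≈ 8.06, θ ≈ 26.9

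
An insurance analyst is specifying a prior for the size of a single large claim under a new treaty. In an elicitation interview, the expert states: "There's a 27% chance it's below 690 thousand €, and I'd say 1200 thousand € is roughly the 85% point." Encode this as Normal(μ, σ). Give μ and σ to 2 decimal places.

μ = 879.50, σ = 309.23

For Normal(μ,σ), the p-quantile is μ + z_p·σ. Here z_{0.27} = -0.6128, z_{0.85} = 1.036.
So 690 = μ − 0.6128σ and 1200 = μ + 1.036σ.
Subtracting: σ = (1200 − 690)/(1.036 − (-0.6128)) = 309.23.
Then μ = 690 − (-0.6128)·309.23 = 879.50.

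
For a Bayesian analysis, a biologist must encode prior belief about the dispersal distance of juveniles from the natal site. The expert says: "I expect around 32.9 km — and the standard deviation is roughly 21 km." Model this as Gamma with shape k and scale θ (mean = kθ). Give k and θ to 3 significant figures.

k ≈ 2.45, θ ≈ 13.4

For Gamma(k, scale θ): mean = kθ, variance = kθ², so CV = 1/√k.
CV = SD/mean = 21/32.9 = 0.6383, hence k = 1/CV² = 2.45.
Then θ = mean/k = 32.9/2.45 = 13.4.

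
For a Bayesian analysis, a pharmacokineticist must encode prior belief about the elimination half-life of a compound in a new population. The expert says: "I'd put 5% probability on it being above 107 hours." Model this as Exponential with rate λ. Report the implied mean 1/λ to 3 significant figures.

P(T > 107.0) = e^(−λ·107.0) = 0.05, so λ = −ln(0.05)/107.0 = 0.028.
Mean = 1/λ = 35.7 hours.

mean ≈ 35.7 hours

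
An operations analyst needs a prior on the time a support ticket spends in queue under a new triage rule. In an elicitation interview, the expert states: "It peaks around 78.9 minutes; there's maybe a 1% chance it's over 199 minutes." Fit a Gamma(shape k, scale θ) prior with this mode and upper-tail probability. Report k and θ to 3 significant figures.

k ≈ 6.47, θ ≈ 14.4

Gamma(k,θ) with k>1 has mode (k−1)θ, so θ = 78.9/(k−1).
Need P(X < 199) = 0.99 with θ tied to k this way. Start at k = 2, θ = 78.9: P(X<199) ≈ 0.717.
Too low — raise k to concentrate. Iterating converges to k ≈ 6.47.
Then θ = 78.9/(6.47−1) ≈ 14.4.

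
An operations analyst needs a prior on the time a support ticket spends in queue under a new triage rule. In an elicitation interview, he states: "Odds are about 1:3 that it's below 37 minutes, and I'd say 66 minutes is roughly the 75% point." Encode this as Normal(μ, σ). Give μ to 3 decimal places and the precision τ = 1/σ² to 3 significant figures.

For Normal(μ,σ), the p-quantile is μ + z_p·σ. Here z_{0.25} = -0.6745, z_{0.75} = 0.6745.
So 37 = μ − 0.6745σ and 66 = μ + 0.6745σ.
Subtracting: σ = (66 − 37)/(0.6745 − (-0.6745)) = 21.498.
Then μ = 37 − (-0.6745)·21.498 = 51.500.
Precision τ = 1/σ² = 1/21.5² = 0.00216.

μ = 51.500, τ = 0.00216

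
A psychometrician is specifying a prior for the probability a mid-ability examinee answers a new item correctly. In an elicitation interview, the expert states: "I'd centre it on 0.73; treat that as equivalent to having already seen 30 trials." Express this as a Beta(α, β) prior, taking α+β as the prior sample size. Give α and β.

Under the effective-sample-size interpretation, Beta(α, β) has prior mean α/(α+β) and prior sample size α+β.
So α+β = 30 and α/(α+β) = 0.73, giving α = 0.73·30 = 21.9 and β = 30 − 21.9 = 8.1.

α = 21.9, β = 8.1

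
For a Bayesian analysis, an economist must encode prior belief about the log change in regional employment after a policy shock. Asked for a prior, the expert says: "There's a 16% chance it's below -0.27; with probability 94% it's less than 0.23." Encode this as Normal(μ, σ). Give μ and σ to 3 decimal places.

For Normal(μ,σ), the p-quantile is μ + z_p·σ. Here z_{0.16} = -0.9945, z_{0.94} = 1.555.
So -0.27 = μ − 0.9945σ and 0.23 = μ + 1.555σ.
Subtracting: σ = (0.23 − -0.27)/(1.555 − (-0.9945)) = 0.196.
Then μ = -0.27 − (-0.9945)·0.196 = -0.075.

μ = -0.075, σ = 0.196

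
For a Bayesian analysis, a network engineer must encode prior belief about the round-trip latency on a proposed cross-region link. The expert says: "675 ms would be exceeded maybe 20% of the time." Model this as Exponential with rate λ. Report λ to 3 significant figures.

P(T > 675.0) = e^(−λ·675.0) = 0.2, so λ = −ln(0.2)/675.0 = 0.00238.

λ ≈ 0.00238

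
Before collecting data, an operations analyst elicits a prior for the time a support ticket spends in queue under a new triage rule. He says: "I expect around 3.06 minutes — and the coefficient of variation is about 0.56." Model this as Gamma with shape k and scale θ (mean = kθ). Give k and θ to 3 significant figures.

k ≈ 3.19, θ ≈ 0.96

For Gamma(k, scale θ): mean = kθ, variance = kθ², so CV = 1/√k.
CV = 0.56, hence k = 1/CV² = 3.19.
Then θ = mean/k = 3.06/3.19 = 0.96.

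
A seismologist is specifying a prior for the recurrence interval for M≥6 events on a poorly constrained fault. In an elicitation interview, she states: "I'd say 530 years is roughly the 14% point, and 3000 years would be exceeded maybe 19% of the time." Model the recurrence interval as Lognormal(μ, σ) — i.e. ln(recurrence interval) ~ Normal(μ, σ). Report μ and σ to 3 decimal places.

μ ≈ 7.229, σ ≈ 0.885

If T ~ Lognormal(μ,σ) then ln T ~ Normal(μ,σ), so the p-quantile of ln T is μ + z_p·σ.
ln(530) = 6.273 and ln(3000) = 8.006; z_{0.14} = -1.08, z_{0.81} = 0.8779.
σ = (8.006 − 6.273)/(0.8779 − (-1.08)) = 0.885.
μ = 6.273 − (-1.08)·0.885 = 7.229.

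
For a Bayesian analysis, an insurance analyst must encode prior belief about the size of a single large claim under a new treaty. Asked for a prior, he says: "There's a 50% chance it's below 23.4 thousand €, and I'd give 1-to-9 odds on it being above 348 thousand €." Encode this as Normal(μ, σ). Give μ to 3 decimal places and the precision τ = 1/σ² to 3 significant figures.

For Normal(μ,σ), the p-quantile is μ + z_p·σ. Here z_{0.5} = 0, z_{0.9} = 1.282.
So 23.4 = μ + 0σ and 348 = μ + 1.282σ.
Subtracting: σ = (348 − 23.4)/(1.282 − (0)) = 253.287.
Then μ = 23.4 − (0)·253.287 = 23.400.
Precision τ = 1/σ² = 1/253.3² = 1.56e-05.

μ = 23.400, τ = 1.56e-05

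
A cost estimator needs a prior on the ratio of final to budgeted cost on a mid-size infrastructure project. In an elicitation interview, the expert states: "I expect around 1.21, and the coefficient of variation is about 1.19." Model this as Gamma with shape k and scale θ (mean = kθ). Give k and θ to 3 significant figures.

For Gamma(k, scale θ): mean = kθ, variance = kθ², so CV = 1/√k.
CV = 1.19, hence k = 1/CV² = 0.706.
Then θ = mean/k = 1.21/0.706 = 1.71.

k ≈ 0.706, θ ≈ 1.71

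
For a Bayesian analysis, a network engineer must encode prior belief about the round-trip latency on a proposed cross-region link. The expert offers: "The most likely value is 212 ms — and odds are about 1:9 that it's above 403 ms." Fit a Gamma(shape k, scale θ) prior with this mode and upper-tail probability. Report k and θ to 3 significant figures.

k ≈ 5.63, θ ≈ 45.8

Gamma(k,θ) with k>1 has mode (k−1)θ, so θ = 212/(k−1).
Need P(X < 403) = 0.9 with θ tied to k this way. Start at k = 2, θ = 212: P(X<403) ≈ 0.567.
Too low — raise k to concentrate. Iterating converges to k ≈ 5.63.
Then θ = 212/(5.63−1) ≈ 45.8.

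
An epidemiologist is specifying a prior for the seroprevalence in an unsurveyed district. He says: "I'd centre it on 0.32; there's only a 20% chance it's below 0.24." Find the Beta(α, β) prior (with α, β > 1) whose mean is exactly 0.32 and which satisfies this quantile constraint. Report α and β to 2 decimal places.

α ≈ 7.94, β ≈ 16.88

With mean 0.32 fixed, write α = 0.32s, β = 0.68s where s = α+β.
Need P(θ < 0.24) = 0.2 under Beta(0.32s, 0.68s). Normal approximation: (q−m)/√(m(1−m)/s) ≈ z_{0.2} = -0.842, so s ≈ 0.32·0.68·(-0.842)²/(0.24−0.32)² = 24.1.
At s = 24.1: P(θ<0.24) ≈ 0.204. Adjusting to match 0.2 gives s ≈ 24.83.
So α = 0.32·24.83 ≈ 7.94, β = 0.68·24.83 ≈ 16.88.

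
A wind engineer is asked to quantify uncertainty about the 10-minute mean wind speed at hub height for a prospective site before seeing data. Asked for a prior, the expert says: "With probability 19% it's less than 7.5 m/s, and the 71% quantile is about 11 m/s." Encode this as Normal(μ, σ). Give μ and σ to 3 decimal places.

For Normal(μ,σ), the p-quantile is μ + z_p·σ. Here z_{0.19} = -0.8779, z_{0.71} = 0.5534.
So 7.5 = μ − 0.8779σ and 11 = μ + 0.5534σ.
Subtracting: σ = (11 − 7.5)/(0.5534 − (-0.8779)) = 2.445.
Then μ = 7.5 − (-0.8779)·2.445 = 9.647.

μ = 9.647, σ = 2.445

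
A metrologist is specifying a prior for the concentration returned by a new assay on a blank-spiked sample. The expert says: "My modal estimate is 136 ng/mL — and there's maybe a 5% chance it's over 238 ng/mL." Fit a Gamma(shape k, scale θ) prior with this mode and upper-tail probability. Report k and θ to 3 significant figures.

k ≈ 9.91, θ ≈ 15.3

Gamma(k,θ) with k>1 has mode (k−1)θ, so θ = 136/(k−1).
Need P(X < 238) = 0.95 with θ tied to k this way. Start at k = 2, θ = 136: P(X<238) ≈ 0.522.
Too low — raise k to concentrate. Iterating converges to k ≈ 9.91.
Then θ = 136/(9.91−1) ≈ 15.3.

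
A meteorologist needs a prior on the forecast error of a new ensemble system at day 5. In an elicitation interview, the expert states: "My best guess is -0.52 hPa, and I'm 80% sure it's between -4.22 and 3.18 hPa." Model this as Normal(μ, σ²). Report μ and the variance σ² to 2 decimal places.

A symmetric 80% interval runs μ ± z·σ with z = 1.282.
Half-width = 3.7, so σ = 3.7/1.282 = 2.887 and σ² = 8.34.
μ is the stated best guess, -0.52.

μ = -0.52, σ² = 8.34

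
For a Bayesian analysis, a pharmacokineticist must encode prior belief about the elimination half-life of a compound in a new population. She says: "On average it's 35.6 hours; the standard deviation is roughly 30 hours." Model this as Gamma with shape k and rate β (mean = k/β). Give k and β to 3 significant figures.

k ≈ 1.41, β ≈ 0.0396

For Gamma(k, rate β): mean = k/β, variance = k/β², so CV = 1/√k.
CV = SD/mean = 30/35.6 = 0.8427, hence k = 1/CV² = 1.41.
Then β = k/mean = 1.41/35.6 = 0.0396.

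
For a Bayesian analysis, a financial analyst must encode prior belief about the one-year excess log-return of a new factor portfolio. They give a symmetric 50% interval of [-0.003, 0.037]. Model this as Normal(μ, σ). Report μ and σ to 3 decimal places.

μ = 0.017, σ = 0.030

A symmetric 50% interval runs μ ± z·σ with z = 0.6745.
Half-width = 0.02, so σ = 0.02/0.6745 = 0.030.
μ is the interval midpoint, 0.017.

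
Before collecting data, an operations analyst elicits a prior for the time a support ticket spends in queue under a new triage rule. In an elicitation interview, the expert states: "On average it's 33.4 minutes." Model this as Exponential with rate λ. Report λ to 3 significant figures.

Exponential mean = 1/λ, so λ = 1/33.4 = 0.0299.

λ ≈ 0.0299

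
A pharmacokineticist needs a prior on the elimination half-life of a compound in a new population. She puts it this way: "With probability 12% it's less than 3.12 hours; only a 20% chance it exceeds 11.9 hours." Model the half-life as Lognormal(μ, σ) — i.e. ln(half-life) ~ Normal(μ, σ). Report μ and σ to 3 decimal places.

μ ≈ 1.918, σ ≈ 0.664

If T ~ Lognormal(μ,σ) then ln T ~ Normal(μ,σ), so the p-quantile of ln T is μ + z_p·σ.
ln(3.12) = 1.138 and ln(11.9) = 2.477; z_{0.12} = -1.175, z_{0.8} = 0.8416.
σ = (2.477 − 1.138)/(0.8416 − (-1.175)) = 0.664.
μ = 1.138 − (-1.175)·0.664 = 1.918.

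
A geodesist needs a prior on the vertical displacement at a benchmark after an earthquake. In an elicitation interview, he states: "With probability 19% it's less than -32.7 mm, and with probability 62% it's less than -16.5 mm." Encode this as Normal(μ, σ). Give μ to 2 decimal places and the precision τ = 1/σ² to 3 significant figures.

The p-quantile of Normal(μ,σ) is μ + z_p·σ, with z_{0.19} = -0.8779 and z_{0.62} = 0.3055.
Eliminate σ: μ = (z₂·x₁ − z₁·x₂)/(z₂ − z₁) = (0.3055·-32.7 − (-0.8779)·-16.5)/1.183 = -20.68.
Then σ = (x₂ − x₁)/(z₂ − z₁) = (-16.5 − -32.7)/1.183 = 13.69.
Precision τ = 1/σ² = 1/13.69² = 0.00534.

μ = -20.68, τ = 0.00534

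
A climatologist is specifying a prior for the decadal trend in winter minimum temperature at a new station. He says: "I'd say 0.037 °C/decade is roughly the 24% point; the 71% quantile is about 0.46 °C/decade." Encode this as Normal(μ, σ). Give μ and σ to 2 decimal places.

For Normal(μ,σ), the p-quantile is μ + z_p·σ. Here z_{0.24} = -0.7063, z_{0.71} = 0.5534.
So 0.037 = μ − 0.7063σ and 0.46 = μ + 0.5534σ.
Subtracting: σ = (0.46 − 0.037)/(0.5534 − (-0.7063)) = 0.34.
Then μ = 0.037 − (-0.7063)·0.34 = 0.27.

μ = 0.27, σ = 0.34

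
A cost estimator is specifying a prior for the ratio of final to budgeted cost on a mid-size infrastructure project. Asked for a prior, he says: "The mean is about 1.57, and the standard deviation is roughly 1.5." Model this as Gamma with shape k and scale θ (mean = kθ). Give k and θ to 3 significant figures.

For Gamma(k, scale θ): mean = kθ, variance = kθ², so CV = 1/√k.
CV = SD/mean = 1.5/1.57 = 0.9554, hence k = 1/CV² = 1.1.
Then θ = mean/k = 1.57/1.1 = 1.43.

k ≈ 1.1, θ ≈ 1.43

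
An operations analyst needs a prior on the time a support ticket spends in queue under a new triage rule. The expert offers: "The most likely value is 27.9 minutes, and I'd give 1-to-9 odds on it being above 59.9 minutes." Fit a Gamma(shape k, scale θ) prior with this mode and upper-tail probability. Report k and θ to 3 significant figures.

Gamma(k,θ) with k>1 has mode (k−1)θ, so θ = 27.9/(k−1).
Need P(X < 59.9) = 0.9 with θ tied to k this way. Start at k = 2, θ = 27.9: P(X<59.9) ≈ 0.632.
Too low — raise k to concentrate. Iterating converges to k ≈ 4.29.
Then θ = 27.9/(4.29−1) ≈ 8.47.

k ≈ 4.29, θ ≈ 8.47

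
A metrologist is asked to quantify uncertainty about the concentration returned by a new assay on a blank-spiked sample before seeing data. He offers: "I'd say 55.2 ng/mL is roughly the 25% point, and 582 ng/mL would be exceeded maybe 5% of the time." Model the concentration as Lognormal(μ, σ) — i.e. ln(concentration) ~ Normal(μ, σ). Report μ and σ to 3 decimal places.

If T ~ Lognormal(μ,σ) then ln T ~ Normal(μ,σ), so the p-quantile of ln T is μ + z_p·σ.
ln(55.2) = 4.011 and ln(582) = 6.366; z_{0.25} = -0.6745, z_{0.95} = 1.645.
σ = (6.366 − 4.011)/(1.645 − (-0.6745)) = 1.016.
μ = 4.011 − (-0.6745)·1.016 = 4.696.

μ ≈ 4.696, σ ≈ 1.016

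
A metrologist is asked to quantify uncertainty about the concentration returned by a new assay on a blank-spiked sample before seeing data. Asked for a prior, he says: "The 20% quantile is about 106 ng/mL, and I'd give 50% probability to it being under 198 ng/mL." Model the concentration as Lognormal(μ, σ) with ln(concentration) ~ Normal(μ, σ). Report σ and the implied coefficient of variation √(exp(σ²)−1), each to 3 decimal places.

σ ≈ 0.742, CV ≈ 0.857

If T ~ Lognormal(μ,σ) then ln T ~ Normal(μ,σ), so the p-quantile of ln T is μ + z_p·σ.
ln(106) = 4.663 and ln(198) = 5.288; z_{0.2} = -0.8416, z_{0.5} = 0.
σ = (5.288 − 4.663)/(0 − (-0.8416)) = 0.742.
μ = 4.663 − (-0.8416)·0.742 = 5.288.
CV = √(exp(σ²)−1) = √(exp(0.5512)−1) = 0.857.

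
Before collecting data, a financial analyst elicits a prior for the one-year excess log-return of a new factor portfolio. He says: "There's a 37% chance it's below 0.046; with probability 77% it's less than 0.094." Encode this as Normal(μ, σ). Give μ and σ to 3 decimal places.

μ = 0.061, σ = 0.045

The p-quantile of Normal(μ,σ) is μ + z_p·σ, with z_{0.37} = -0.3319 and z_{0.77} = 0.7388.
Eliminate σ: μ = (z₂·x₁ − z₁·x₂)/(z₂ − z₁) = (0.7388·0.046 − (-0.3319)·0.094)/1.071 = 0.061.
Then σ = (x₂ − x₁)/(z₂ − z₁) = (0.094 − 0.046)/1.071 = 0.045.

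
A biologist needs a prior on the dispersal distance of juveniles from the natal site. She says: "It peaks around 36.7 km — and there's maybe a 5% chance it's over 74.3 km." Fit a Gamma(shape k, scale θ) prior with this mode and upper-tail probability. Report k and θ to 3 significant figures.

k ≈ 6.57, θ ≈ 6.59

Gamma(k,θ) with k>1 has mode (k−1)θ, so θ = 36.7/(k−1).
Need P(X < 74.3) = 0.95 with θ tied to k this way. Start at k = 2, θ = 36.7: P(X<74.3) ≈ 0.601.
Too low — raise k to concentrate. Iterating converges to k ≈ 6.57.
Then θ = 36.7/(6.57−1) ≈ 6.59.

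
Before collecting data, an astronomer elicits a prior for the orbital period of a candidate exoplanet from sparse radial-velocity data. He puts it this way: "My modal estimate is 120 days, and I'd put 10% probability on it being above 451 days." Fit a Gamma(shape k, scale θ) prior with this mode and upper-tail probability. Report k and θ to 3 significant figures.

Gamma(k,θ) with k>1 has mode (k−1)θ, so θ = 120/(k−1).
Need P(X < 451) = 0.9 with θ tied to k this way. Start at k = 2, θ = 120: P(X<451) ≈ 0.889.
Too low — raise k to concentrate. Iterating converges to k ≈ 2.06.
Then θ = 120/(2.06−1) ≈ 113.

k ≈ 2.06, θ ≈ 113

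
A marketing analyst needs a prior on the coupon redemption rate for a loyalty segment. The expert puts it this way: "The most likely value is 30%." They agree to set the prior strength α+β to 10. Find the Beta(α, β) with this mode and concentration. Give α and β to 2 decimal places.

α = 3.40, β = 6.60

For α,β > 1 the Beta mode is (α−1)/(α+β−2). With α+β = 10, the mode is (α−1)/8.
Set (α−1)/8 = 0.3 → α = 1 + 0.3·8 = 3.40.
β = 10 − α = 6.60.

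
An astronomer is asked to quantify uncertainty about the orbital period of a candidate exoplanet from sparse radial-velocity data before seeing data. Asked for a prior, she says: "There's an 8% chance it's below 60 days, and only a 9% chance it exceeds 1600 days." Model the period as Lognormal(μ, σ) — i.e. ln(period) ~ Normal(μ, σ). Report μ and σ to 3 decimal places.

μ ≈ 5.775, σ ≈ 1.196

If T ~ Lognormal(μ,σ) then ln T ~ Normal(μ,σ), so the p-quantile of ln T is μ + z_p·σ.
ln(60) = 4.094 and ln(1600) = 7.378; z_{0.08} = -1.405, z_{0.91} = 1.341.
σ = (7.378 − 4.094)/(1.341 − (-1.405)) = 1.196.
μ = 4.094 − (-1.405)·1.196 = 5.775.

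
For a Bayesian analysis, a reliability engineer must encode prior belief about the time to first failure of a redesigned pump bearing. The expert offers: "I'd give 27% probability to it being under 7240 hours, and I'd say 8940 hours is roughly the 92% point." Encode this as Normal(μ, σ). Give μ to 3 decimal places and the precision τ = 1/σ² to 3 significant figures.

μ = 7756.274, τ = 1.41e-06

For Normal(μ,σ), the p-quantile is μ + z_p·σ. Here z_{0.27} = -0.6128, z_{0.92} = 1.405.
So 7240 = μ − 0.6128σ and 8940 = μ + 1.405σ.
Subtracting: σ = (8940 − 7240)/(1.405 − (-0.6128)) = 842.466.
Then μ = 7240 − (-0.6128)·842.466 = 7756.274.
Precision τ = 1/σ² = 1/842.5² = 1.41e-06.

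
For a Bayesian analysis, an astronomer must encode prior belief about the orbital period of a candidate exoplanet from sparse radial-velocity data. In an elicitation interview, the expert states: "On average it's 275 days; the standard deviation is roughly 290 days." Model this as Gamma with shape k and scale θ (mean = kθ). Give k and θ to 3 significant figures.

k ≈ 0.899, θ ≈ 306

For Gamma(k, scale θ): mean = kθ, variance = kθ², so CV = 1/√k.
CV = SD/mean = 290/275 = 1.055, hence k = 1/CV² = 0.899.
Then θ = mean/k = 275/0.899 = 306.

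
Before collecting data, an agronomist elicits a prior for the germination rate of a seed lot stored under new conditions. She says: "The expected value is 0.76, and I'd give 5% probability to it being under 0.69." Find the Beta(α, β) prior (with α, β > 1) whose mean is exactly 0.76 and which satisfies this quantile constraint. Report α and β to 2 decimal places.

With mean 0.76 fixed, write α = 0.76s, β = 0.24s where s = α+β.
Need P(θ < 0.69) = 0.05 under Beta(0.76s, 0.24s). Normal approximation: (q−m)/√(m(1−m)/s) ≈ z_{0.05} = -1.64, so s ≈ 0.76·0.24·(-1.64)²/(0.69−0.76)² = 100.7.
At s = 100.7: P(θ<0.69) ≈ 0.056. Adjusting to match 0.05 gives s ≈ 107.90.
So α = 0.76·107.90 ≈ 82.01, β = 0.24·107.90 ≈ 25.90.

α ≈ 82.01, β ≈ 25.90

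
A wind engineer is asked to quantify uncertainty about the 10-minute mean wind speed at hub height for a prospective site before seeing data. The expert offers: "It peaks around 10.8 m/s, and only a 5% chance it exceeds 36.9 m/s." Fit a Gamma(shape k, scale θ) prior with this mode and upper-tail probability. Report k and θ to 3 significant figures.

Gamma(k,θ) with k>1 has mode (k−1)θ, so θ = 10.8/(k−1).
Need P(X < 36.9) = 0.95 with θ tied to k this way. Start at k = 2, θ = 10.8: P(X<36.9) ≈ 0.855.
Too low — raise k to concentrate. Iterating converges to k ≈ 2.72.
Then θ = 10.8/(2.72−1) ≈ 6.29.

k ≈ 2.72, θ ≈ 6.29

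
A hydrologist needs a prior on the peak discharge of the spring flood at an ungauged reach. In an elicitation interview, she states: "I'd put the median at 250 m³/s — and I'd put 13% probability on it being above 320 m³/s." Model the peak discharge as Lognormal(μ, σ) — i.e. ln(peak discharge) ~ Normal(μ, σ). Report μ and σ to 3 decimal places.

If T ~ Lognormal(μ,σ) then ln T ~ Normal(μ,σ), so the p-quantile of ln T is μ + z_p·σ.
ln(250) = 5.521 and ln(320) = 5.768; z_{0.5} = 0, z_{0.87} = 1.126.
σ = (5.768 − 5.521)/(1.126 − (0)) = 0.219.
μ = 5.521 − (0)·0.219 = 5.521.

μ ≈ 5.521, σ ≈ 0.219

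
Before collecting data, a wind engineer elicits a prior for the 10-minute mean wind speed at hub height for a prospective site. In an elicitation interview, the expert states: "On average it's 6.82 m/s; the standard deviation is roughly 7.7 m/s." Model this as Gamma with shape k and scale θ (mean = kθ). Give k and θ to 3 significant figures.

For Gamma(k, scale θ): mean = kθ, variance = kθ², so CV = 1/√k.
CV = SD/mean = 7.7/6.82 = 1.129, hence k = 1/CV² = 0.784.
Then θ = mean/k = 6.82/0.784 = 8.69.

k ≈ 0.784, θ ≈ 8.69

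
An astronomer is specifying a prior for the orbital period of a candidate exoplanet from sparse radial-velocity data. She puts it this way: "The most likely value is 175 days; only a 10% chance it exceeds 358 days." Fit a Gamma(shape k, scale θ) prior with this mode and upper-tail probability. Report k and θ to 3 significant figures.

k ≈ 4.75, θ ≈ 46.7

Gamma(k,θ) with k>1 has mode (k−1)θ, so θ = 175/(k−1).
Need P(X < 358) = 0.9 with θ tied to k this way. Start at k = 2, θ = 175: P(X<358) ≈ 0.606.
Too low — raise k to concentrate. Iterating converges to k ≈ 4.75.
Then θ = 175/(4.75−1) ≈ 46.7.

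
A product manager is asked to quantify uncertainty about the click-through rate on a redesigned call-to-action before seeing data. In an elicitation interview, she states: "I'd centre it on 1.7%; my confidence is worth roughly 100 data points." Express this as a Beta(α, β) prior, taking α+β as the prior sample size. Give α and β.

α = 1.7, β = 98.3

Under the effective-sample-size interpretation, Beta(α, β) has prior mean α/(α+β) and prior sample size α+β.
So α+β = 100 and α/(α+β) = 0.017, giving α = 0.017·100 = 1.7 and β = 100 − 1.7 = 98.3.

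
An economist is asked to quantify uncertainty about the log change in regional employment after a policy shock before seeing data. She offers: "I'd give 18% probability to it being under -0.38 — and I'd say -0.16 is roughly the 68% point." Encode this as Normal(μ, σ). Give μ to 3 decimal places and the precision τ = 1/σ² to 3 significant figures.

The p-quantile of Normal(μ,σ) is μ + z_p·σ, with z_{0.18} = -0.9154 and z_{0.68} = 0.4677.
Eliminate σ: μ = (z₂·x₁ − z₁·x₂)/(z₂ − z₁) = (0.4677·-0.38 − (-0.9154)·-0.16)/1.383 = -0.234.
Then σ = (x₂ − x₁)/(z₂ − z₁) = (-0.16 − -0.38)/1.383 = 0.159.
Precision τ = 1/σ² = 1/0.1591² = 39.5.

μ = -0.234, τ = 39.5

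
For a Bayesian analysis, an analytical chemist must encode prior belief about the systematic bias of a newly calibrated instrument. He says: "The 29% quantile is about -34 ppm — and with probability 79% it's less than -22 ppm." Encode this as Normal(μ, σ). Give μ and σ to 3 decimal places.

The p-quantile of Normal(μ,σ) is μ + z_p·σ, with z_{0.29} = -0.5534 and z_{0.79} = 0.8064.
Eliminate σ: μ = (z₂·x₁ − z₁·x₂)/(z₂ − z₁) = (0.8064·-34 − (-0.5534)·-22)/1.36 = -29.116.
Then σ = (x₂ − x₁)/(z₂ − z₁) = (-22 − -34)/1.36 = 8.825.

μ = -29.116, σ = 8.825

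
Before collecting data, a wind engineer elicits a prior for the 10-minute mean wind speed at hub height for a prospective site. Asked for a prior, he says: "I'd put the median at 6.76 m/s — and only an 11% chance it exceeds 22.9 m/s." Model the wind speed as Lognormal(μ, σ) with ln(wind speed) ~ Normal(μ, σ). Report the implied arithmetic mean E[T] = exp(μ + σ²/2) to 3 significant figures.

If T ~ Lognormal(μ,σ) then ln T ~ Normal(μ,σ), so the p-quantile of ln T is μ + z_p·σ.
ln(6.76) = 1.911 and ln(22.9) = 3.131; z_{0.5} = 0, z_{0.89} = 1.227.
σ = (3.131 − 1.911)/(1.227 − (0)) = 0.995.
μ = 1.911 − (0)·0.995 = 1.911.
E[T] = exp(μ + σ²/2) = exp(1.911 + 0.4948) = 11.1 m/s.

E[T] ≈ 11.1 m/s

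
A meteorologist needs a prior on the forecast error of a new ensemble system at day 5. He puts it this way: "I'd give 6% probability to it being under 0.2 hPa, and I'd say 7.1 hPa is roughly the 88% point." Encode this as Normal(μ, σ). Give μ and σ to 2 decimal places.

μ = 4.13, σ = 2.53

The p-quantile of Normal(μ,σ) is μ + z_p·σ, with z_{0.06} = -1.555 and z_{0.88} = 1.175.
Eliminate σ: μ = (z₂·x₁ − z₁·x₂)/(z₂ − z₁) = (1.175·0.2 − (-1.555)·7.1)/2.73 = 4.13.
Then σ = (x₂ − x₁)/(z₂ − z₁) = (7.1 − 0.2)/2.73 = 2.53.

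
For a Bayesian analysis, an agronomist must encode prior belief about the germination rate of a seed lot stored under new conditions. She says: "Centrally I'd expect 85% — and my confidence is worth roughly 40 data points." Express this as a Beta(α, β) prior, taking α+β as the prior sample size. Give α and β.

Under the effective-sample-size interpretation, Beta(α, β) has prior mean α/(α+β) and prior sample size α+β.
So α+β = 40 and α/(α+β) = 0.85, giving α = 0.85·40 = 34 and β = 40 − 34 = 6.

α = 34, β = 6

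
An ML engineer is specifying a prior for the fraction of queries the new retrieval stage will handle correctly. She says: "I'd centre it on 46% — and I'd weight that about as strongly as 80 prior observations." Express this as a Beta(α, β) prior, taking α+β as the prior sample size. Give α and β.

Under the effective-sample-size interpretation, Beta(α, β) has prior mean α/(α+β) and prior sample size α+β.
So α+β = 80 and α/(α+β) = 0.46, giving α = 0.46·80 = 36.8 and β = 80 − 36.8 = 43.2.

α = 36.8, β = 43.2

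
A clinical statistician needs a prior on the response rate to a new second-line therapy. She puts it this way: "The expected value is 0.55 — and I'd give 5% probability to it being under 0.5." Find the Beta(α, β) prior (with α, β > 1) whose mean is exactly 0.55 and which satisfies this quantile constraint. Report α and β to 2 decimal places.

α ≈ 148.10, β ≈ 121.17

With mean 0.55 fixed, write α = 0.55s, β = 0.45s where s = α+β.
Need P(θ < 0.5) = 0.05 under Beta(0.55s, 0.45s). Normal approximation: (q−m)/√(m(1−m)/s) ≈ z_{0.05} = -1.64, so s ≈ 0.55·0.45·(-1.64)²/(0.5−0.55)² = 267.8.
At s = 267.8: P(θ<0.5) ≈ 0.050. Adjusting to match 0.05 gives s ≈ 269.26.
So α = 0.55·269.26 ≈ 148.10, β = 0.45·269.26 ≈ 121.17.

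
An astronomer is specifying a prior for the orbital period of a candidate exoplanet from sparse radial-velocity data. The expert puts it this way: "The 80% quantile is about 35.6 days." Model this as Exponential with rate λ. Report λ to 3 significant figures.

P(T < 35.6) = 1 − e^(−λ·35.6) = 0.8, so λ = −ln(1−0.8)/35.6 = −ln(0.2)/35.6 = 0.0452.

λ ≈ 0.0452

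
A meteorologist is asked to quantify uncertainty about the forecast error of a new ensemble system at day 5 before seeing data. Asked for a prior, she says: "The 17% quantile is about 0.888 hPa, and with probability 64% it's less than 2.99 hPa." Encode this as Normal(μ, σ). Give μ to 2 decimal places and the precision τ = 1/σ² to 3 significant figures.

μ = 2.42, τ = 0.39

The p-quantile of Normal(μ,σ) is μ + z_p·σ, with z_{0.17} = -0.9542 and z_{0.64} = 0.3585.
Eliminate σ: μ = (z₂·x₁ − z₁·x₂)/(z₂ − z₁) = (0.3585·0.888 − (-0.9542)·2.99)/1.313 = 2.42.
Then σ = (x₂ − x₁)/(z₂ − z₁) = (2.99 − 0.888)/1.313 = 1.60.
Precision τ = 1/σ² = 1/1.601² = 0.39.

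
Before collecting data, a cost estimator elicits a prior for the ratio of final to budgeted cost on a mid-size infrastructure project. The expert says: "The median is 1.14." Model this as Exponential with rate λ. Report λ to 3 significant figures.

Exponential median = ln 2 / λ, so λ = ln 2 / 1.14 = 0.608.

λ ≈ 0.608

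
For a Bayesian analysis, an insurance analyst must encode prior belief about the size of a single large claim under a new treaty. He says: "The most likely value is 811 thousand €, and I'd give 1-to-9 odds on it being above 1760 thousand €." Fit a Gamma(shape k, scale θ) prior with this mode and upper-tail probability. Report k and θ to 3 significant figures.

k ≈ 4.2, θ ≈ 253

Gamma(k,θ) with k>1 has mode (k−1)θ, so θ = 811/(k−1).
Need P(X < 1760) = 0.9 with θ tied to k this way. Start at k = 2, θ = 811: P(X<1760) ≈ 0.638.
Too low — raise k to concentrate. Iterating converges to k ≈ 4.2.
Then θ = 811/(4.2−1) ≈ 253.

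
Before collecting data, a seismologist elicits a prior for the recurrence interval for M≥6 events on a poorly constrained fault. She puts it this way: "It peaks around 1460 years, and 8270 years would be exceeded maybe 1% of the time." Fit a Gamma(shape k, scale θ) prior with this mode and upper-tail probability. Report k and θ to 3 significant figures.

Gamma(k,θ) with k>1 has mode (k−1)θ, so θ = 1460/(k−1).
Need P(X < 8270) = 0.99 with θ tied to k this way. Start at k = 2, θ = 1460: P(X<8270) ≈ 0.977.
Too low — raise k to concentrate. Iterating converges to k ≈ 2.25.
Then θ = 1460/(2.25−1) ≈ 1160.

k ≈ 2.25, θ ≈ 1160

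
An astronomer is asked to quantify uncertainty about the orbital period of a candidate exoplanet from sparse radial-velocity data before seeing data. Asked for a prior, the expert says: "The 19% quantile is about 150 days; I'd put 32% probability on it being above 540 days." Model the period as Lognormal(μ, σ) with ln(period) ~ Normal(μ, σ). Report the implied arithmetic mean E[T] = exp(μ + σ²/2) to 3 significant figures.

E[T] ≈ 544 days

If T ~ Lognormal(μ,σ) then ln T ~ Normal(μ,σ), so the p-quantile of ln T is μ + z_p·σ.
ln(150) = 5.011 and ln(540) = 6.292; z_{0.19} = -0.8779, z_{0.68} = 0.4677.
σ = (6.292 − 5.011)/(0.4677 − (-0.8779)) = 0.952.
μ = 5.011 − (-0.8779)·0.952 = 5.846.
E[T] = exp(μ + σ²/2) = exp(5.846 + 0.4531) = 544 days.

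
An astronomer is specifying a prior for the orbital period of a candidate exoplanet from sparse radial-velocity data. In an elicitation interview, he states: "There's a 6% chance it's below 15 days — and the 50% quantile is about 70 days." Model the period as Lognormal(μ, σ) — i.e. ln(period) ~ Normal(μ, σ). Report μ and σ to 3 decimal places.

μ ≈ 4.248, σ ≈ 0.991

If T ~ Lognormal(μ,σ) then ln T ~ Normal(μ,σ), so the p-quantile of ln T is μ + z_p·σ.
ln(15) = 2.708 and ln(70) = 4.248; z_{0.06} = -1.555, z_{0.5} = 0.
σ = (4.248 − 2.708)/(0 − (-1.555)) = 0.991.
μ = 2.708 − (-1.555)·0.991 = 4.248.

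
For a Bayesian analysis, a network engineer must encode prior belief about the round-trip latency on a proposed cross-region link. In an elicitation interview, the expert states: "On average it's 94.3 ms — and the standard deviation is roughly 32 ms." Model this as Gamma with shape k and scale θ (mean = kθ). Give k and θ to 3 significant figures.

For Gamma(k, scale θ): mean = kθ, variance = kθ², so CV = 1/√k.
CV = SD/mean = 32/94.3 = 0.3393, hence k = 1/CV² = 8.68.
Then θ = mean/k = 94.3/8.68 = 10.9.

k ≈ 8.68, θ ≈ 10.9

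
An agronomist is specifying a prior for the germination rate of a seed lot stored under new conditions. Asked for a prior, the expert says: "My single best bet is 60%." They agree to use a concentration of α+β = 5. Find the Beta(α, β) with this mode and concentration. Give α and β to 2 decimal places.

For α,β > 1 the Beta mode is (α−1)/(α+β−2). With α+β = 5, the mode is (α−1)/3.
Set (α−1)/3 = 0.6 → α = 1 + 0.6·3 = 2.80.
β = 5 − α = 2.20.

α = 2.80, β = 2.20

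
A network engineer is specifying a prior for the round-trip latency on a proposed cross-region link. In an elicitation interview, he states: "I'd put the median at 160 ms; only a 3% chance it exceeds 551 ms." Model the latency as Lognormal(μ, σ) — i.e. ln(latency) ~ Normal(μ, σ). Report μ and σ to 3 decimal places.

μ ≈ 5.075, σ ≈ 0.657

If T ~ Lognormal(μ,σ) then ln T ~ Normal(μ,σ), so the p-quantile of ln T is μ + z_p·σ.
ln(160) = 5.075 and ln(551) = 6.312; z_{0.5} = 0, z_{0.97} = 1.881.
σ = (6.312 − 5.075)/(1.881 − (0)) = 0.657.
μ = 5.075 − (0)·0.657 = 5.075.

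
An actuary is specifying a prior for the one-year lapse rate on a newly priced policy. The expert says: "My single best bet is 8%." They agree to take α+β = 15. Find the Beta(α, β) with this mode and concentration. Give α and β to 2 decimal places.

For α,β > 1 the Beta mode is (α−1)/(α+β−2). With α+β = 15, the mode is (α−1)/13.
Set (α−1)/13 = 0.08 → α = 1 + 0.08·13 = 2.04.
β = 15 − α = 12.96.

α = 2.04, β = 12.96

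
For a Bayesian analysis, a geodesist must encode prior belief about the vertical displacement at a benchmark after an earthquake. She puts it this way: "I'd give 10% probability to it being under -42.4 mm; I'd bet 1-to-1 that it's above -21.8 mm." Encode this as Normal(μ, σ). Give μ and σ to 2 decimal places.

The p-quantile of Normal(μ,σ) is μ + z_p·σ, with z_{0.1} = -1.282 and z_{0.5} = 0.
Eliminate σ: μ = (z₂·x₁ − z₁·x₂)/(z₂ − z₁) = (0·-42.4 − (-1.282)·-21.8)/1.282 = -21.80.
Then σ = (x₂ − x₁)/(z₂ − z₁) = (-21.8 − -42.4)/1.282 = 16.07.

μ = -21.80, σ = 16.07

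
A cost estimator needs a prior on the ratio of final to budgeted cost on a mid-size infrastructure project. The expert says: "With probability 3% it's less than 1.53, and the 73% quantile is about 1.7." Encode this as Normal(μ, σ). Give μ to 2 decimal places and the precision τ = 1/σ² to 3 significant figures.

μ = 1.66, τ = 215

For Normal(μ,σ), the p-quantile is μ + z_p·σ. Here z_{0.03} = -1.881, z_{0.73} = 0.6128.
So 1.53 = μ − 1.881σ and 1.7 = μ + 0.6128σ.
Subtracting: σ = (1.7 − 1.53)/(0.6128 − (-1.881)) = 0.07.
Then μ = 1.53 − (-1.881)·0.07 = 1.66.
Precision τ = 1/σ² = 1/0.06817² = 215.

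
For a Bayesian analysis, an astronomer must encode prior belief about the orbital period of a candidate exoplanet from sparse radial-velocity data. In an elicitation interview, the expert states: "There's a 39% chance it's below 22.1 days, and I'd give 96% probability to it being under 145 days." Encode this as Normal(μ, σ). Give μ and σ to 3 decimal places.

The p-quantile of Normal(μ,σ) is μ + z_p·σ, with z_{0.39} = -0.2793 and z_{0.96} = 1.751.
Eliminate σ: μ = (z₂·x₁ − z₁·x₂)/(z₂ − z₁) = (1.751·22.1 − (-0.2793)·145)/2.03 = 39.010.
Then σ = (x₂ − x₁)/(z₂ − z₁) = (145 − 22.1)/2.03 = 60.542.

μ = 39.010, σ = 60.542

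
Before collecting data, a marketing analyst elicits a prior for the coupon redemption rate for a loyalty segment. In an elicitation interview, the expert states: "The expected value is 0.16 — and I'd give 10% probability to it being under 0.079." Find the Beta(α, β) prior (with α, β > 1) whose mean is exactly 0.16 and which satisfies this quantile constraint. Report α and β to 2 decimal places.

With mean 0.16 fixed, write α = 0.16s, β = 0.84s where s = α+β.
Need P(θ < 0.079) = 0.1 under Beta(0.16s, 0.84s). Normal approximation: (q−m)/√(m(1−m)/s) ≈ z_{0.1} = -1.28, so s ≈ 0.16·0.84·(-1.28)²/(0.079−0.16)² = 33.6.
At s = 33.6: P(θ<0.079) ≈ 0.077. Adjusting to match 0.1 gives s ≈ 28.14.
So α = 0.16·28.14 ≈ 4.50, β = 0.84·28.14 ≈ 23.64.

α ≈ 4.50, β ≈ 23.64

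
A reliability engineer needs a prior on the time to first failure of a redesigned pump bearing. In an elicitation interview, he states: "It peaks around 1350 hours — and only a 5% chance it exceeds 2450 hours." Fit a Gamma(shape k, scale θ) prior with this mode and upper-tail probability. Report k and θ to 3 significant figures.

Gamma(k,θ) with k>1 has mode (k−1)θ, so θ = 1350/(k−1).
Need P(X < 2450) = 0.95 with θ tied to k this way. Start at k = 2, θ = 1350: P(X<2450) ≈ 0.542.
Too low — raise k to concentrate. Iterating converges to k ≈ 8.84.
Then θ = 1350/(8.84−1) ≈ 172.

k ≈ 8.84, θ ≈ 172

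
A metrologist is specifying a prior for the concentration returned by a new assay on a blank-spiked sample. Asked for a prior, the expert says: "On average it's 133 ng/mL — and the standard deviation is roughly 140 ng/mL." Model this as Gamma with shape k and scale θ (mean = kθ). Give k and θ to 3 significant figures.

k ≈ 0.902, θ ≈ 147

For Gamma(k, scale θ): mean = kθ, variance = kθ², so CV = 1/√k.
CV = SD/mean = 140/133 = 1.053, hence k = 1/CV² = 0.902.
Then θ = mean/k = 133/0.902 = 147.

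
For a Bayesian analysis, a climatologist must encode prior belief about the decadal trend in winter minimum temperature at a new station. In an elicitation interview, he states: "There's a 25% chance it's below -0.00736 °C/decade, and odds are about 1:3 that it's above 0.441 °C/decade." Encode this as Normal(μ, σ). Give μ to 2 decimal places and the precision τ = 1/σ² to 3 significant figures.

μ = 0.22, τ = 9.05

For Normal(μ,σ), the p-quantile is μ + z_p·σ. Here z_{0.25} = -0.6745, z_{0.75} = 0.6745.
So -0.00736 = μ − 0.6745σ and 0.441 = μ + 0.6745σ.
Subtracting: σ = (0.441 − -0.00736)/(0.6745 − (-0.6745)) = 0.33.
Then μ = -0.00736 − (-0.6745)·0.33 = 0.22.
Precision τ = 1/σ² = 1/0.3324² = 9.05.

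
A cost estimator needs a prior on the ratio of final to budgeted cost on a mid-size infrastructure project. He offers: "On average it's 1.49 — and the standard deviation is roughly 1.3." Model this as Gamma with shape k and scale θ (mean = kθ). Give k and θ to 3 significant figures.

k ≈ 1.31, θ ≈ 1.13

For Gamma(k, scale θ): mean = kθ, variance = kθ², so CV = 1/√k.
CV = SD/mean = 1.3/1.49 = 0.8725, hence k = 1/CV² = 1.31.
Then θ = mean/k = 1.49/1.31 = 1.13.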